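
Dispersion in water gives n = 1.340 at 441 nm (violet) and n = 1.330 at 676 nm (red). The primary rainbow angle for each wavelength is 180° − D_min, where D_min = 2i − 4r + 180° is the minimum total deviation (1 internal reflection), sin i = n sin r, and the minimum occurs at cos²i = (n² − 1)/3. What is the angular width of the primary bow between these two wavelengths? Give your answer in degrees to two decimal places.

At 441 nm (n = 1.340): cos²i = 0.26520 → i = 59.004°, r = 39.770°, D_min = 138.929°, rainbow angle = 41.071°.
At 676 nm (n = 1.330): cos²i = 0.25630 → i = 59.585°, r = 40.422°, D_min = 137.484°, rainbow angle = 42.516°.
Angular width = |41.071° − 42.516°| = 1.445°.

1.45°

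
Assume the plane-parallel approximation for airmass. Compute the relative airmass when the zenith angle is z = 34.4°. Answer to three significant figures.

1.21

X = sec z = 1/cos 34.4° = 1/0.8251 = 1.2120.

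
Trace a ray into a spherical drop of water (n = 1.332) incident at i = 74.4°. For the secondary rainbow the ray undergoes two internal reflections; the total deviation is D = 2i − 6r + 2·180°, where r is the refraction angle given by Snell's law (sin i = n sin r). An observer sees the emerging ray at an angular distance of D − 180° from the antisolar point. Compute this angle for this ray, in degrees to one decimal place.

sin r = sin 74.4° / 1.332 = 0.9632/1.332 = 0.7231; r = 46.31°.
D = 2·74.4° − 6·46.31° + 2·180° = 148.80° − 277.86° + 360° = 230.94°.
Angle from antisolar point = D − 180° = 50.94°.

50.9°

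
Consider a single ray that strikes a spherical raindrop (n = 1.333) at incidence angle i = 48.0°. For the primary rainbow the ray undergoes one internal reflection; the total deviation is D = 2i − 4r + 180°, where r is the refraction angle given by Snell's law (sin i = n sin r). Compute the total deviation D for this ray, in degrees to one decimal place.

sin r = sin 48.0° / 1.333 = 0.7431/1.333 = 0.5575; r = 33.88°.
D = 2·48.0° − 4·33.88° + 180° = 96.00° − 135.53° + 180° = 140.47°.

140.5°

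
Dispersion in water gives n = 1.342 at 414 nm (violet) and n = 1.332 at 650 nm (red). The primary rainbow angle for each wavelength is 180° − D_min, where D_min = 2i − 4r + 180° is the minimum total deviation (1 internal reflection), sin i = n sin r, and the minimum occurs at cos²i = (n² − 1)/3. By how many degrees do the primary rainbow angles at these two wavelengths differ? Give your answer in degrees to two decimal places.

At 414 nm (n = 1.342): cos²i = 0.26699 → i = 58.888°, r = 39.641°, D_min = 139.213°, rainbow angle = 40.787°.
At 650 nm (n = 1.332): cos²i = 0.25807 → i = 59.469°, r = 40.290°, D_min = 137.776°, rainbow angle = 42.224°.
Angular width = |40.787° − 42.224°| = 1.437°.

1.44°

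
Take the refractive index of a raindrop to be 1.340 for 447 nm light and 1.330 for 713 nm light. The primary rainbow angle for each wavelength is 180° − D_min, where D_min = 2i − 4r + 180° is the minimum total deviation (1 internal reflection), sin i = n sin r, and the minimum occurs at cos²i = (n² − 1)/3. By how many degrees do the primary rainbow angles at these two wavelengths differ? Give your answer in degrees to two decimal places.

At 447 nm (n = 1.340): cos²i = 0.26520 → i = 59.004°, r = 39.770°, D_min = 138.929°, rainbow angle = 41.071°.
At 713 nm (n = 1.330): cos²i = 0.25630 → i = 59.585°, r = 40.422°, D_min = 137.484°, rainbow angle = 42.516°.
Angular width = |41.071° − 42.516°| = 1.445°.

1.45°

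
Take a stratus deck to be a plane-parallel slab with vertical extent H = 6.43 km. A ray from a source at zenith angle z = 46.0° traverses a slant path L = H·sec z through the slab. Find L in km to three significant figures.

sec z = 1/cos 46.0° = 1.4396.
L = 6.43 × 1.4396 = 9.256 km.

9.26 km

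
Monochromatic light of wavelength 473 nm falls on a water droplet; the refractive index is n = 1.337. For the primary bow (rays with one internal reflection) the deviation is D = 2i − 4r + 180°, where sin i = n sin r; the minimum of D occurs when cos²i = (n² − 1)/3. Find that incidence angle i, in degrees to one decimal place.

cos²i = (1.337² − 1)/3 = (1.78757 − 1)/3 = 0.26252.
cos i = 0.51237, so i = 59.178°.

59.2°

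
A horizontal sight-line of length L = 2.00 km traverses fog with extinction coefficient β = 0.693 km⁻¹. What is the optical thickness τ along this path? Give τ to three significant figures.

1.39

τ = β·L = 0.693 × 2.00 = 1.3860.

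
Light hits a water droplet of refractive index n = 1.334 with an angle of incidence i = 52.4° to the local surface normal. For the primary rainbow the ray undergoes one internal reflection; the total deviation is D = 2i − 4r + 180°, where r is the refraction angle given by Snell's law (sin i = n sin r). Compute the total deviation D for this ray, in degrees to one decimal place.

sin r = sin 52.4° / 1.334 = 0.7923/1.334 = 0.5939; r = 36.44°.
D = 2·52.4° − 4·36.44° + 180° = 104.80° − 145.74° + 180° = 139.06°.

139.1°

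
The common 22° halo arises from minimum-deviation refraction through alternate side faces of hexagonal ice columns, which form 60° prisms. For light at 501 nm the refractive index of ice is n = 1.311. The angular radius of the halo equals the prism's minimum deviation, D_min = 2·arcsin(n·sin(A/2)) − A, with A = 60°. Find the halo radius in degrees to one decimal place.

21.9°

n·sin(A/2) = 1.311 × sin 30° = 1.311 × 0.5000 = 0.6555.
D_min = 2·arcsin(0.6555) − 60° = 2 × 40.958° − 60° = 21.915°.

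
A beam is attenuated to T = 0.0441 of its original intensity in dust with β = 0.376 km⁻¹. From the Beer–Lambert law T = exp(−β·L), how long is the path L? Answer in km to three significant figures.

8.30 km

Beer–Lambert: T = exp(−βL) ⇒ L = −ln(T)/β = −ln(0.0441)/0.376 = 3.1213/0.376 = 8.301 km.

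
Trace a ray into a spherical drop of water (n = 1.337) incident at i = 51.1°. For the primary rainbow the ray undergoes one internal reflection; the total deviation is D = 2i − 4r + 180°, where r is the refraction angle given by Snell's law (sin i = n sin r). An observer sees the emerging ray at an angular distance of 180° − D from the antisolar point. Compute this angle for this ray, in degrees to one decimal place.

40.2°

sin r = sin 51.1° / 1.337 = 0.7782/1.337 = 0.5821; r = 35.60°.
D = 2·51.1° − 4·35.60° + 180° = 102.20° − 142.39° + 180° = 139.81°.
Angle from antisolar point = 180° − D = 40.19°.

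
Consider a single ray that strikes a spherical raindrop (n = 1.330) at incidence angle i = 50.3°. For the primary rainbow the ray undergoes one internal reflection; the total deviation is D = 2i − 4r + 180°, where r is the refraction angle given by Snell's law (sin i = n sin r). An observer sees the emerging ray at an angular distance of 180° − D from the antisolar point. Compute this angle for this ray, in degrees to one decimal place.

40.8°

sin r = sin 50.3° / 1.330 = 0.7694/1.330 = 0.5785; r = 35.34°.
D = 2·50.3° − 4·35.34° + 180° = 100.60° − 141.38° + 180° = 139.22°.
Angle from antisolar point = 180° − D = 40.78°.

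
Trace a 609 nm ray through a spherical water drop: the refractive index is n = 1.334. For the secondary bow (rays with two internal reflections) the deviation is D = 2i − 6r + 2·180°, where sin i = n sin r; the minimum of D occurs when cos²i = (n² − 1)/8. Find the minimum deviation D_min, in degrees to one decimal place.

231.2°

cos²i = (1.77956 − 1)/8 = 0.09744; i = arccos(0.31216) = 71.810°.
sin r = sin 71.810°/1.334 = 0.71217; r = 45.411°.
D_min = 2·71.810° − 6·45.411° + 360° = 231.153°.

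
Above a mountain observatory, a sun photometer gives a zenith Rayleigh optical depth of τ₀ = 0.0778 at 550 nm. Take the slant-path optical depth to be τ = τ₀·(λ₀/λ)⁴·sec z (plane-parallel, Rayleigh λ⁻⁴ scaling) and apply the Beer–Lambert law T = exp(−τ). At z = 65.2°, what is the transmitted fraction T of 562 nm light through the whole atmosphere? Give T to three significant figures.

0.844

sec 65.2° = 2.3841.
τ = 0.0778 × (550/562)⁴ × 2.3841 = 0.0778 × 0.9173 × 2.3841 = 0.1701.
T = exp(−0.1701) = 0.8435.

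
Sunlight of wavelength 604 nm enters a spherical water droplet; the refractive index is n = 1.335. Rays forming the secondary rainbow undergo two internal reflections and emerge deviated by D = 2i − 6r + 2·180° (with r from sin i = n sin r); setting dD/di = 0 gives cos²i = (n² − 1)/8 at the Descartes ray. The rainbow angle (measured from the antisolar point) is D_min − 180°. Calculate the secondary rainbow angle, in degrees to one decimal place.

cos²i = (1.78222 − 1)/8 = 0.09778; i = arccos(0.31269) = 71.778°.
sin r = sin 71.778°/1.335 = 0.71150; r = 45.357°.
D_min = 2·71.778° − 6·45.357° + 360° = 231.414°.
Rainbow angle = D_min − 180° = 51.414°.

51.4°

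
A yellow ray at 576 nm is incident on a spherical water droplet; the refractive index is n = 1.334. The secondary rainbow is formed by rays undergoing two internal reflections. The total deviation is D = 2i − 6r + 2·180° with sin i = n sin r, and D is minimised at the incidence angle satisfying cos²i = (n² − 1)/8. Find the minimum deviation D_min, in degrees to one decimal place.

231.2°

cos²i = (1.77956 − 1)/8 = 0.09744; i = arccos(0.31216) = 71.810°.
sin r = sin 71.810°/1.334 = 0.71217; r = 45.411°.
D_min = 2·71.810° − 6·45.411° + 360° = 231.153°.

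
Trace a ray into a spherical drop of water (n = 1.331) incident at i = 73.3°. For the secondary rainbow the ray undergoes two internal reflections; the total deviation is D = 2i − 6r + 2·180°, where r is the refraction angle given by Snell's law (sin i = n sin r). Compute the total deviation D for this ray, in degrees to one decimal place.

230.5°

sin r = sin 73.3° / 1.331 = 0.9578/1.331 = 0.7196; r = 46.02°.
D = 2·73.3° − 6·46.02° + 2·180° = 146.60° − 276.14° + 360° = 230.46°.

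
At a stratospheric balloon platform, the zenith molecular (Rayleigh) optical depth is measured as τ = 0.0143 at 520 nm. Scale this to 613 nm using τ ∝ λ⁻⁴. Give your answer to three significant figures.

0.00740

τ(613 nm) = τ(520 nm) × (520/613)⁴ = 0.0143 × (0.8483)⁴ = 0.0143 × 0.5178 = 0.0074.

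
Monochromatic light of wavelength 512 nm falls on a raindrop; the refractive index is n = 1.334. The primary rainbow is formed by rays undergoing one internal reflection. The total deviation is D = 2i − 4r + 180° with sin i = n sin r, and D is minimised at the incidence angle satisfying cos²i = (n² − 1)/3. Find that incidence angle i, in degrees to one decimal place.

59.4°

cos²i = (1.334² − 1)/3 = (1.77956 − 1)/3 = 0.25985.
cos i = 0.50976, so i = 59.352°.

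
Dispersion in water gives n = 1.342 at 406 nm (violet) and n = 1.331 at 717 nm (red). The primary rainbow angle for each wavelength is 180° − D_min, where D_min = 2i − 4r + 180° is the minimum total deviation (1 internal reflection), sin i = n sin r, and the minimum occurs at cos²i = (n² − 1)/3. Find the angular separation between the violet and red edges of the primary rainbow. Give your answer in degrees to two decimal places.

At 406 nm (n = 1.342): cos²i = 0.26699 → i = 58.888°, r = 39.641°, D_min = 139.213°, rainbow angle = 40.787°.
At 717 nm (n = 1.331): cos²i = 0.25719 → i = 59.527°, r = 40.356°, D_min = 137.630°, rainbow angle = 42.370°.
Angular width = |40.787° − 42.370°| = 1.583°.

1.58°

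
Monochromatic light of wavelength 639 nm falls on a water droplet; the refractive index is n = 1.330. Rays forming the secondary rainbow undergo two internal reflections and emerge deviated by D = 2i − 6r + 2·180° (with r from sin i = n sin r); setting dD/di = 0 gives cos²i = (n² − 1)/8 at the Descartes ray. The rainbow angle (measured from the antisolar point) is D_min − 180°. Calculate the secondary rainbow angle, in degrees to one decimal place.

cos²i = (1.76890 − 1)/8 = 0.09611; i = arccos(0.31002) = 71.940°.
sin r = sin 71.940°/1.330 = 0.71483; r = 45.630°.
D_min = 2·71.940° − 6·45.630° + 360° = 230.101°.
Rainbow angle = D_min − 180° = 50.101°.

50.1°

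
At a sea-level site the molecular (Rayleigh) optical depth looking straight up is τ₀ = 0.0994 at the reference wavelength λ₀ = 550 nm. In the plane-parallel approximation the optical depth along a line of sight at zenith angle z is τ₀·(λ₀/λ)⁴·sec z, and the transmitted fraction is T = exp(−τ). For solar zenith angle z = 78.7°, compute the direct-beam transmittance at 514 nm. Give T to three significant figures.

sec 78.7° = 5.1034.
τ = 0.0994 × (550/514)⁴ × 5.1034 = 0.0994 × 1.3110 × 5.1034 = 0.6650.
T = exp(−0.6650) = 0.5143.

0.514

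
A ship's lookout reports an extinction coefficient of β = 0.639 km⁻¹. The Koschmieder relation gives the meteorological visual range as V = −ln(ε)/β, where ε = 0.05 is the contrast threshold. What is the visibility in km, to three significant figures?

V = −ln(0.05) / 0.639 = 2.996 / 0.639 = 4.6882 km.

4.69 km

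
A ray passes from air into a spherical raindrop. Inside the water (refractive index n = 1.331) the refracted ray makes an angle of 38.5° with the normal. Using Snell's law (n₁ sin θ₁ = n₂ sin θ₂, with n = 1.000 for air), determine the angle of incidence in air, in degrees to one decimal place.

56.0°

Snell: sin θ_i = n · sin θ_r = 1.331 × sin 38.5° = 1.331 × 0.6225 = 0.8286.
θ_i = arcsin(0.8286) = 55.95°.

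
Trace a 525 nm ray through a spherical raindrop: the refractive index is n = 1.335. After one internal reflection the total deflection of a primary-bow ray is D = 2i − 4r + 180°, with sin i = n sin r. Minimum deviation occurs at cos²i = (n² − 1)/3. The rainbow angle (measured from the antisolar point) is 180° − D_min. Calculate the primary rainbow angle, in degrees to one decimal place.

cos²i = (1.78222 − 1)/3 = 0.26074; i = arccos(0.51063) = 59.294°.
sin r = sin 59.294°/1.335 = 0.64405; r = 40.094°.
D_min = 2·59.294° − 4·40.094° + 180° = 138.212°.
Rainbow angle = 180° − D_min = 41.788°.

41.8°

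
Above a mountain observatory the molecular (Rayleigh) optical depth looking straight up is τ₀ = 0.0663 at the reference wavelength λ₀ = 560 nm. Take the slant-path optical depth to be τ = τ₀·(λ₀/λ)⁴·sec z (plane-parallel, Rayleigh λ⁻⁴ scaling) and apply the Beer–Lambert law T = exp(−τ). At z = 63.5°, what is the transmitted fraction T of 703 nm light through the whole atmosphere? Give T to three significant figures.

sec 63.5° = 2.2412.
τ = 0.0663 × (560/703)⁴ × 2.2412 = 0.0663 × 0.4027 × 2.2412 = 0.0598.
T = exp(−0.0598) = 0.9419.

0.942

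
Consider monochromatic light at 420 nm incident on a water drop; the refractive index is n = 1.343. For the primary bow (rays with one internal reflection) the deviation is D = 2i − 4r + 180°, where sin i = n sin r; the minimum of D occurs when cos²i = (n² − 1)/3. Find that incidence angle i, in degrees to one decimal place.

58.8°

cos²i = (1.343² − 1)/3 = (1.80365 − 1)/3 = 0.26788.
cos i = 0.51757, so i = 58.830°.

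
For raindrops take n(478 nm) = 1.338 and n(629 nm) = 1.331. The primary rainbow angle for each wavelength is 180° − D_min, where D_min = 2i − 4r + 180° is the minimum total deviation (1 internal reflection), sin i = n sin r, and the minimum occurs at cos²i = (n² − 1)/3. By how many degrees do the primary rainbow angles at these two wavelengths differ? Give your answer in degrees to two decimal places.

1.01°

At 478 nm (n = 1.338): cos²i = 0.26341 → i = 59.120°, r = 39.899°, D_min = 138.643°, rainbow angle = 41.357°.
At 629 nm (n = 1.331): cos²i = 0.25719 → i = 59.527°, r = 40.356°, D_min = 137.630°, rainbow angle = 42.370°.
Angular width = |41.357° − 42.370°| = 1.013°.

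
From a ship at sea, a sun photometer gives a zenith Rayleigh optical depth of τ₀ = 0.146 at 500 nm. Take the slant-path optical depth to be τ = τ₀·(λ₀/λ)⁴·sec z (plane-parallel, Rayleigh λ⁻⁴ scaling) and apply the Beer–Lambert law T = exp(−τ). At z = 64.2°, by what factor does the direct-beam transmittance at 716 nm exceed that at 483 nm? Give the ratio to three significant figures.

1.36

Airmass: sec 64.2° = 2.2976.
τ(716 nm) = 0.146 × (500/716)⁴ × 2.2976 = 0.146 × 0.2378 × 2.2976 = 0.0798.
τ(483 nm) = 0.146 × (500/483)⁴ × 2.2976 = 0.146 × 1.1484 × 2.2976 = 0.3852.
T(716)/T(483) = exp(τ_B − τ_A) = exp(0.3055) = 1.3572.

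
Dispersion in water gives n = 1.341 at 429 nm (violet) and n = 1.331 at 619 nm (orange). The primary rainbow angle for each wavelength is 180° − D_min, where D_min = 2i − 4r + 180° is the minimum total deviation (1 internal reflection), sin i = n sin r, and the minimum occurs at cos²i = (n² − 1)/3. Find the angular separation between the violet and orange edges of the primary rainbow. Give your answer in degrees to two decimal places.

1.44°

At 429 nm (n = 1.341): cos²i = 0.26609 → i = 58.946°, r = 39.705°, D_min = 139.071°, rainbow angle = 40.929°.
At 619 nm (n = 1.331): cos²i = 0.25719 → i = 59.527°, r = 40.356°, D_min = 137.630°, rainbow angle = 42.370°.
Angular width = |40.929° − 42.370°| = 1.441°.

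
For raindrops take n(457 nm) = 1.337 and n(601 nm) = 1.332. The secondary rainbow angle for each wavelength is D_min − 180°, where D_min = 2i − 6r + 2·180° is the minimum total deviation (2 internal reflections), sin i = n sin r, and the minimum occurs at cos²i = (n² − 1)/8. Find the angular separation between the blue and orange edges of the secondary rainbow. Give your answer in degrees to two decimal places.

At 457 nm (n = 1.337): cos²i = 0.09845 → i = 71.714°, r = 45.249°, D_min = 231.934°, rainbow angle = 51.934°.
At 601 nm (n = 1.332): cos²i = 0.09678 → i = 71.875°, r = 45.520°, D_min = 230.628°, rainbow angle = 50.628°.
Angular width = |51.934° − 50.628°| = 1.305°.

1.31°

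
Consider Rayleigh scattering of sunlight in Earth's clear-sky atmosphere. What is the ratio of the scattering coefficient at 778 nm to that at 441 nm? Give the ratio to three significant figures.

0.103

Rayleigh scattering ∝ λ⁻⁴, so the ratio of coefficients is the inverse fourth power of the wavelength ratio.
σ(778)/σ(441) = (441/778)⁴ = (0.5668)⁴ = 0.1032.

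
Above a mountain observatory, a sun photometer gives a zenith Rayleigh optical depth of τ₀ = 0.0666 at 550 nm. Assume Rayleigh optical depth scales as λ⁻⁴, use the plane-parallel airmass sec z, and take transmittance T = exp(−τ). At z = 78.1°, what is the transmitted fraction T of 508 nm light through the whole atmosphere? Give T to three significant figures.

sec 78.1° = 4.8496.
τ = 0.0666 × (550/508)⁴ × 4.8496 = 0.0666 × 1.3740 × 4.8496 = 0.4438.
T = exp(−0.4438) = 0.6416.

0.642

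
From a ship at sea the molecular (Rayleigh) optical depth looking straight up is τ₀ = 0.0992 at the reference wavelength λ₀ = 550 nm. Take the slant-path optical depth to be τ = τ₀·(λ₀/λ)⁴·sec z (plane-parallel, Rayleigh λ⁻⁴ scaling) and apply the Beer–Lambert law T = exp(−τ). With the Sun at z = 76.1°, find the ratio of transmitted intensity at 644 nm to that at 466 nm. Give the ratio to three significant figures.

1.79

Airmass: sec 76.1° = 4.1627.
τ(644 nm) = 0.0992 × (550/644)⁴ × 4.1627 = 0.0992 × 0.5320 × 4.1627 = 0.2197.
τ(466 nm) = 0.0992 × (550/466)⁴ × 4.1627 = 0.0992 × 1.9405 × 4.1627 = 0.8013.
T(644)/T(466) = exp(τ_B − τ_A) = exp(0.5816) = 1.7889.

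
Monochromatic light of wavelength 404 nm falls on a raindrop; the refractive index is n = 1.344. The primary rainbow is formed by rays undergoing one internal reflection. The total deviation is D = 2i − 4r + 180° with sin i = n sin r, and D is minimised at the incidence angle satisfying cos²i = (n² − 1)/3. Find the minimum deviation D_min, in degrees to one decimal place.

cos²i = (1.80634 − 1)/3 = 0.26878; i = arccos(0.51844) = 58.772°.
sin r = sin 58.772°/1.344 = 0.63625; r = 39.512°.
D_min = 2·58.772° − 4·39.512° + 180° = 139.495°.

139.5°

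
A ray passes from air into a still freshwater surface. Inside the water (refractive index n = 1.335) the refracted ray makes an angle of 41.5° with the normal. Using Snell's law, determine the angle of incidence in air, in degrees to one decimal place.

Snell: sin θ_i = n · sin θ_r = 1.335 × sin 41.5° = 1.335 × 0.6626 = 0.8846.
θ_i = arcsin(0.8846) = 62.20°.

62.2°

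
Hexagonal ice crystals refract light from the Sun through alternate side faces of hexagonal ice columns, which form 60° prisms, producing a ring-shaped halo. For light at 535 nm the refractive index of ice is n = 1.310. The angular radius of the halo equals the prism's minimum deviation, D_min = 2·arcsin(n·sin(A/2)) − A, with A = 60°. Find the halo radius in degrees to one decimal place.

n·sin(A/2) = 1.310 × sin 30° = 1.310 × 0.5000 = 0.6550.
D_min = 2·arcsin(0.6550) − 60° = 2 × 40.920° − 60° = 21.839°.

21.8°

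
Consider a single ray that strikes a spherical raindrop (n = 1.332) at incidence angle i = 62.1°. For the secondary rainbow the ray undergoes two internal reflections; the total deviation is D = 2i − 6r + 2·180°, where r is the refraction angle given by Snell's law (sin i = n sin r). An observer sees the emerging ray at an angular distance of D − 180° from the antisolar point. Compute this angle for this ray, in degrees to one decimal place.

54.8°

sin r = sin 62.1° / 1.332 = 0.8838/1.332 = 0.6635; r = 41.57°.
D = 2·62.1° − 6·41.57° + 2·180° = 124.20° − 249.40° + 360° = 234.80°.
Angle from antisolar point = D − 180° = 54.80°.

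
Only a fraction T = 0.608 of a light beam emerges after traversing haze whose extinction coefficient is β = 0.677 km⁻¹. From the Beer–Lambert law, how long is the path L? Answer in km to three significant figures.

Beer–Lambert: T = exp(−βL) ⇒ L = −ln(T)/β = −ln(0.608)/0.677 = 0.4976/0.677 = 0.735 km.

0.735 km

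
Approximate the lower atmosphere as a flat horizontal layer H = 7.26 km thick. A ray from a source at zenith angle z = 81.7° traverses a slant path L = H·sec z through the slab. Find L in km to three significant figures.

sec z = 1/cos 81.7° = 6.9273.
L = 7.26 × 6.9273 = 50.292 km.

50.3 km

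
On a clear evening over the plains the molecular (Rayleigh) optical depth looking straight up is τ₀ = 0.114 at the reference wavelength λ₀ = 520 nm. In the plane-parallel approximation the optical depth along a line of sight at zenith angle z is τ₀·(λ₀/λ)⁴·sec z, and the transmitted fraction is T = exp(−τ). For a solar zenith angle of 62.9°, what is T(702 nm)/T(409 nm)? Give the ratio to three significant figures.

1.78

Airmass: sec 62.9° = 2.1952.
τ(702 nm) = 0.114 × (520/702)⁴ × 2.1952 = 0.114 × 0.3011 × 2.1952 = 0.0753.
τ(409 nm) = 0.114 × (520/409)⁴ × 2.1952 = 0.114 × 2.6129 × 2.1952 = 0.6539.
T(702)/T(409) = exp(τ_B − τ_A) = exp(0.5785) = 1.7834.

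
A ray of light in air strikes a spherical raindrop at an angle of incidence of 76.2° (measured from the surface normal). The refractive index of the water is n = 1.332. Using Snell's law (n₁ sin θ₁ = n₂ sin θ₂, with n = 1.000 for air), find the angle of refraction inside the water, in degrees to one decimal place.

46.8°

Snell: sin θ_r = sin θ_i / n = sin 76.2° / 1.332 = 0.9711 / 1.332 = 0.7291.
θ_r = arcsin(0.7291) = 46.81°.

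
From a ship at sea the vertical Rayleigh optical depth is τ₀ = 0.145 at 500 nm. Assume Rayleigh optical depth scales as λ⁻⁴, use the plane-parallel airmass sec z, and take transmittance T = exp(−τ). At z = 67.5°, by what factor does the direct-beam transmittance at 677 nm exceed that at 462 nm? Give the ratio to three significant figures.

1.50

Airmass: sec 67.5° = 2.6131.
τ(677 nm) = 0.145 × (500/677)⁴ × 2.6131 = 0.145 × 0.2975 × 2.6131 = 0.1127.
τ(462 nm) = 0.145 × (500/462)⁴ × 2.6131 = 0.145 × 1.3719 × 2.6131 = 0.5198.
T(677)/T(462) = exp(τ_B − τ_A) = exp(0.4071) = 1.5024.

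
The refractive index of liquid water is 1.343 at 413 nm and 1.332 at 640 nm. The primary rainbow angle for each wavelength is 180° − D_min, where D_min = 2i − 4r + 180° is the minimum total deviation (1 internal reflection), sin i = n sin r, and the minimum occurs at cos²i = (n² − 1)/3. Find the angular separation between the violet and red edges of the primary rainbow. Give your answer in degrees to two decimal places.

1.58°

At 413 nm (n = 1.343): cos²i = 0.26788 → i = 58.830°, r = 39.577°, D_min = 139.354°, rainbow angle = 40.646°.
At 640 nm (n = 1.332): cos²i = 0.25807 → i = 59.469°, r = 40.290°, D_min = 137.776°, rainbow angle = 42.224°.
Angular width = |40.646° − 42.224°| = 1.578°.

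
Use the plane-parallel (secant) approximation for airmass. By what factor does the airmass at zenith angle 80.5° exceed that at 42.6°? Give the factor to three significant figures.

4.46

X(80.5°)/X(42.6°) = sec 80.5° / sec 42.6° = cos 42.6° / cos 80.5° = 0.7361/0.1650 = 4.4599.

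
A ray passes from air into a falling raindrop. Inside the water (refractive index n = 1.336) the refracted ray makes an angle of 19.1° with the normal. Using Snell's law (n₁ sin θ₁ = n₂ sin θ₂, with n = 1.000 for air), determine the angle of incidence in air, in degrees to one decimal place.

Snell: sin θ_i = n · sin θ_r = 1.336 × sin 19.1° = 1.336 × 0.3272 = 0.4372.
θ_i = arcsin(0.4372) = 25.92°.

25.9°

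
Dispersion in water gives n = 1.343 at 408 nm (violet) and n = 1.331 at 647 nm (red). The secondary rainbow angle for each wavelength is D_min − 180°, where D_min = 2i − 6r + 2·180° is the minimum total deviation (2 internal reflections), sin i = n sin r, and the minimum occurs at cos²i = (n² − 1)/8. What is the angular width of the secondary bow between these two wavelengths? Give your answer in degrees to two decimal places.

3.11°

At 408 nm (n = 1.343): cos²i = 0.10046 → i = 71.522°, r = 44.928°, D_min = 233.478°, rainbow angle = 53.478°.
At 647 nm (n = 1.331): cos²i = 0.09645 → i = 71.907°, r = 45.575°, D_min = 230.365°, rainbow angle = 50.365°.
Angular width = |53.478° − 50.365°| = 3.113°.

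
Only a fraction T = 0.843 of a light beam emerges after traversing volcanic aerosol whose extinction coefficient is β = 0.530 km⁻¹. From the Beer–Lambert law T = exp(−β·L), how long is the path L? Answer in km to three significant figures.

Beer–Lambert: T = exp(−βL) ⇒ L = −ln(T)/β = −ln(0.843)/0.530 = 0.1708/0.530 = 0.3222 km.

0.322 km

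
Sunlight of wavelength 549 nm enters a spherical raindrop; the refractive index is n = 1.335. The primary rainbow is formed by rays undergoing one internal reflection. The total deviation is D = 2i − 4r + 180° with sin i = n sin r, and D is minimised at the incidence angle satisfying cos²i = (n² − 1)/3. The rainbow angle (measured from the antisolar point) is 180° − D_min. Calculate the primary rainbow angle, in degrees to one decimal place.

41.8°

cos²i = (1.78222 − 1)/3 = 0.26074; i = arccos(0.51063) = 59.294°.
sin r = sin 59.294°/1.335 = 0.64405; r = 40.094°.
D_min = 2·59.294° − 4·40.094° + 180° = 138.212°.
Rainbow angle = 180° − D_min = 41.788°.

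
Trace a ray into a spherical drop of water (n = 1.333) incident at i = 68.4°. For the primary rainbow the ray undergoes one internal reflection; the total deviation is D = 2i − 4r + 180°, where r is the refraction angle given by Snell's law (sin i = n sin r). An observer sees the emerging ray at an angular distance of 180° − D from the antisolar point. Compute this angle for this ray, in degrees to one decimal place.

sin r = sin 68.4° / 1.333 = 0.9298/1.333 = 0.6975; r = 44.23°.
D = 2·68.4° − 4·44.23° + 180° = 136.80° − 176.91° + 180° = 139.89°.
Angle from antisolar point = 180° − D = 40.11°.

40.1°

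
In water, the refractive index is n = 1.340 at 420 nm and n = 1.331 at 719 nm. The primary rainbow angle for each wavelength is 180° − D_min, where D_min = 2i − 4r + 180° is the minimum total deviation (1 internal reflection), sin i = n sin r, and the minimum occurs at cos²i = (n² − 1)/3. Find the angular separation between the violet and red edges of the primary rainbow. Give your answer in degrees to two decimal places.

At 420 nm (n = 1.340): cos²i = 0.26520 → i = 59.004°, r = 39.770°, D_min = 138.929°, rainbow angle = 41.071°.
At 719 nm (n = 1.331): cos²i = 0.25719 → i = 59.527°, r = 40.356°, D_min = 137.630°, rainbow angle = 42.370°.
Angular width = |41.071° − 42.370°| = 1.299°.

1.30°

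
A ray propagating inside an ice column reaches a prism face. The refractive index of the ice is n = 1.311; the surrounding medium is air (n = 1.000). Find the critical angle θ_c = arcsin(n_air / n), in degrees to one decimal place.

sin θ_c = n_air / n = 1.000 / 1.311 = 0.7628.
θ_c = arcsin(0.7628) = 49.71°.

49.7°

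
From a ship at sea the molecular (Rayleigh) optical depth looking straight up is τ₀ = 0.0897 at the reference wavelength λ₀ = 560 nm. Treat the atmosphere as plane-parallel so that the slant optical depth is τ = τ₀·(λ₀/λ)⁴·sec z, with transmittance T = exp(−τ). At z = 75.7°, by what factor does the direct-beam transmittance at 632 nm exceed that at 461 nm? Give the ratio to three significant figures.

Airmass: sec 75.7° = 4.0486.
τ(632 nm) = 0.0897 × (560/632)⁴ × 4.0486 = 0.0897 × 0.6164 × 4.0486 = 0.2239.
τ(461 nm) = 0.0897 × (560/461)⁴ × 4.0486 = 0.0897 × 2.1775 × 4.0486 = 0.7908.
T(632)/T(461) = exp(τ_B − τ_A) = exp(0.5669) = 1.7628.

1.76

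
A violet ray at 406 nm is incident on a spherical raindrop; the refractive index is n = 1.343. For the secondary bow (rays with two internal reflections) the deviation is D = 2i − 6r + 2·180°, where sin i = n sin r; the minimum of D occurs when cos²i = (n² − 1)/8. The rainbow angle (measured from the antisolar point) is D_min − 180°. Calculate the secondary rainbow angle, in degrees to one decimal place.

cos²i = (1.80365 − 1)/8 = 0.10046; i = arccos(0.31695) = 71.522°.
sin r = sin 71.522°/1.343 = 0.70621; r = 44.928°.
D_min = 2·71.522° − 6·44.928° + 360° = 233.478°.
Rainbow angle = D_min − 180° = 53.478°.

53.5°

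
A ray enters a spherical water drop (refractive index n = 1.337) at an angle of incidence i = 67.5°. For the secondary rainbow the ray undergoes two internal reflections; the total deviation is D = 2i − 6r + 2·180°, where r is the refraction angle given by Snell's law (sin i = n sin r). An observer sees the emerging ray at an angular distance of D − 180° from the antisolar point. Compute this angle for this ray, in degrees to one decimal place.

sin r = sin 67.5° / 1.337 = 0.9239/1.337 = 0.6910; r = 43.71°.
D = 2·67.5° − 6·43.71° + 2·180° = 135.00° − 262.26° + 360° = 232.74°.
Angle from antisolar point = D − 180° = 52.74°.

52.7°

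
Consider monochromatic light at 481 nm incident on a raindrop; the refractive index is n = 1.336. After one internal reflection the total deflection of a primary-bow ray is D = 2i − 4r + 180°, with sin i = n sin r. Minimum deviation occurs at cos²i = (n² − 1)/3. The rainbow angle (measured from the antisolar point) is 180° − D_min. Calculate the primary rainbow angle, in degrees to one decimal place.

41.6°

cos²i = (1.78490 − 1)/3 = 0.26163; i = arccos(0.51150) = 59.236°.
sin r = sin 59.236°/1.336 = 0.64318; r = 40.029°.
D_min = 2·59.236° − 4·40.029° + 180° = 138.356°.
Rainbow angle = 180° − D_min = 41.644°.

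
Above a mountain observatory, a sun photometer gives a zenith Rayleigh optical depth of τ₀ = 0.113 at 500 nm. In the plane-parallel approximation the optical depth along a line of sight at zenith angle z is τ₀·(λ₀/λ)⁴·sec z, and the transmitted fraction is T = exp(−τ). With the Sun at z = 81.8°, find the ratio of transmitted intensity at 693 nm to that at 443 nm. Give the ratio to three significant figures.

Airmass: sec 81.8° = 7.0112.
τ(693 nm) = 0.113 × (500/693)⁴ × 7.0112 = 0.113 × 0.2710 × 7.0112 = 0.2147.
τ(443 nm) = 0.113 × (500/443)⁴ × 7.0112 = 0.113 × 1.6228 × 7.0112 = 1.2857.
T(693)/T(443) = exp(τ_B − τ_A) = exp(1.0710) = 2.9183.

2.92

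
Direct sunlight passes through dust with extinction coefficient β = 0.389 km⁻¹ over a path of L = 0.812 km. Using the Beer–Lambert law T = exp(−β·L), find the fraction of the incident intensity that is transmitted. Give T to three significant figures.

0.729

τ = β·L = 0.389 × 0.812 = 0.3159.
T = exp(−0.3159) = 0.7292.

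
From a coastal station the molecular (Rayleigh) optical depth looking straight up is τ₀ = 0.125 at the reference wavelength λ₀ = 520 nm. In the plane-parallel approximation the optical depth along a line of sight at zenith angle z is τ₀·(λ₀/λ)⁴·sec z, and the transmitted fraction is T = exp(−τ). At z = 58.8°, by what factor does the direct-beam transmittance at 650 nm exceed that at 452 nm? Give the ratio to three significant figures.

Airmass: sec 58.8° = 1.9304.
τ(650 nm) = 0.125 × (520/650)⁴ × 1.9304 = 0.125 × 0.4096 × 1.9304 = 0.0988.
τ(452 nm) = 0.125 × (520/452)⁴ × 1.9304 = 0.125 × 1.7517 × 1.9304 = 0.4227.
T(650)/T(452) = exp(τ_B − τ_A) = exp(0.3238) = 1.3824.

1.38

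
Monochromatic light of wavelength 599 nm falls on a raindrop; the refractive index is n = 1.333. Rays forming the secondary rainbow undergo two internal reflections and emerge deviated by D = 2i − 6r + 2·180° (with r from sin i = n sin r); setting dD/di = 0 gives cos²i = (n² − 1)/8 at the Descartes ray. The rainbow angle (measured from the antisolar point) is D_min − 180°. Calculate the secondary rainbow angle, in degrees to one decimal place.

50.9°

cos²i = (1.77689 − 1)/8 = 0.09711; i = arccos(0.31163) = 71.843°.
sin r = sin 71.843°/1.333 = 0.71283; r = 45.466°.
D_min = 2·71.843° − 6·45.466° + 360° = 230.891°.
Rainbow angle = D_min − 180° = 50.891°.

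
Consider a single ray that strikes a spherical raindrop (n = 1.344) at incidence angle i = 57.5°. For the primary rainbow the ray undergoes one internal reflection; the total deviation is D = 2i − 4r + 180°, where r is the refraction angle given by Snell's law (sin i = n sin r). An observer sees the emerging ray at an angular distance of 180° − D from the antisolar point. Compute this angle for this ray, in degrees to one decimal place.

sin r = sin 57.5° / 1.344 = 0.8434/1.344 = 0.6275; r = 38.87°.
D = 2·57.5° − 4·38.87° + 180° = 115.00° − 155.47° + 180° = 139.53°.
Angle from antisolar point = 180° − D = 40.47°.

40.5°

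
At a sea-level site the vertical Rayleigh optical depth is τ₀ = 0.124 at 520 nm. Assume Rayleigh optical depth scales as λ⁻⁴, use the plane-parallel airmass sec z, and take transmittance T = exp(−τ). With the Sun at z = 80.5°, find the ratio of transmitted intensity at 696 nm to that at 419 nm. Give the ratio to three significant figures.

4.70

Airmass: sec 80.5° = 6.0589.
τ(696 nm) = 0.124 × (520/696)⁴ × 6.0589 = 0.124 × 0.3116 × 6.0589 = 0.2341.
τ(419 nm) = 0.124 × (520/419)⁴ × 6.0589 = 0.124 × 2.3722 × 6.0589 = 1.7823.
T(696)/T(419) = exp(τ_B − τ_A) = exp(1.5482) = 4.7028.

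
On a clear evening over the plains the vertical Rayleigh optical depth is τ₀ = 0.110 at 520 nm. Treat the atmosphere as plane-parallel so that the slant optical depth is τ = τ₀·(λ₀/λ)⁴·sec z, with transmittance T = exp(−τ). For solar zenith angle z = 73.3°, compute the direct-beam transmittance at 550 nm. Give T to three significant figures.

0.736

sec 73.3° = 3.4799.
τ = 0.110 × (520/550)⁴ × 3.4799 = 0.110 × 0.7990 × 3.4799 = 0.3059.
T = exp(−0.3059) = 0.7365.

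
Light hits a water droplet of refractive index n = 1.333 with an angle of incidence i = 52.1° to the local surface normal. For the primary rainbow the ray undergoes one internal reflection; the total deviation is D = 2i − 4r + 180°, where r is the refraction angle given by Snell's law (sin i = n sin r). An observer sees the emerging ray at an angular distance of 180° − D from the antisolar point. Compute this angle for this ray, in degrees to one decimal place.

41.0°

sin r = sin 52.1° / 1.333 = 0.7891/1.333 = 0.5920; r = 36.30°.
D = 2·52.1° − 4·36.30° + 180° = 104.20° − 145.19° + 180° = 139.01°.
Angle from antisolar point = 180° − D = 40.99°.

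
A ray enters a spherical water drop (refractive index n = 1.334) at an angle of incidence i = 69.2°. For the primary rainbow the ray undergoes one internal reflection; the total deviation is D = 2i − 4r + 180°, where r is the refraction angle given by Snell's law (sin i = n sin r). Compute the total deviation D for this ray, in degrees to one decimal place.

sin r = sin 69.2° / 1.334 = 0.9348/1.334 = 0.7008; r = 44.49°.
D = 2·69.2° − 4·44.49° + 180° = 138.40° − 177.95° + 180° = 140.45°.

140.4°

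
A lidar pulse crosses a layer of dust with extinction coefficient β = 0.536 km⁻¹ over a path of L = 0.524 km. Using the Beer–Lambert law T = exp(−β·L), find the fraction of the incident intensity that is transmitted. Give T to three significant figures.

τ = β·L = 0.536 × 0.524 = 0.2809.
T = exp(−0.2809) = 0.7551.

0.755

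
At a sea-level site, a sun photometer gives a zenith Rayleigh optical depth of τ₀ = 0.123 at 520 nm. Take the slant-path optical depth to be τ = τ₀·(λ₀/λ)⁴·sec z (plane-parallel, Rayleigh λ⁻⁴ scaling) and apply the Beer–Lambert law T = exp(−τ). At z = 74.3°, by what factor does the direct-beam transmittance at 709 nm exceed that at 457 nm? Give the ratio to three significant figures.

Airmass: sec 74.3° = 3.6955.
τ(709 nm) = 0.123 × (520/709)⁴ × 3.6955 = 0.123 × 0.2894 × 3.6955 = 0.1315.
τ(457 nm) = 0.123 × (520/457)⁴ × 3.6955 = 0.123 × 1.6763 × 3.6955 = 0.7619.
T(709)/T(457) = exp(τ_B − τ_A) = exp(0.6304) = 1.8784.

1.88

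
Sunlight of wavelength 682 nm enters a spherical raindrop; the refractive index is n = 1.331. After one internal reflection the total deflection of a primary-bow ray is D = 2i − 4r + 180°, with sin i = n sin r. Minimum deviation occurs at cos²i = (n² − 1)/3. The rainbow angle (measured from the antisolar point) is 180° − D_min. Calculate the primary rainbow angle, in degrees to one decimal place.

42.4°

cos²i = (1.77156 − 1)/3 = 0.25719; i = arccos(0.50714) = 59.527°.
sin r = sin 59.527°/1.331 = 0.64753; r = 40.356°.
D_min = 2·59.527° − 4·40.356° + 180° = 137.630°.
Rainbow angle = 180° − D_min = 42.370°.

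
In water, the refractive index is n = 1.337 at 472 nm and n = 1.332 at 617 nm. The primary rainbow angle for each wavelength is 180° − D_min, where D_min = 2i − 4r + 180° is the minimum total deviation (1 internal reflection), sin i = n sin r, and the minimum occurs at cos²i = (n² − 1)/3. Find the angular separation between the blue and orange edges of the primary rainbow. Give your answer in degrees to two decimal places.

At 472 nm (n = 1.337): cos²i = 0.26252 → i = 59.178°, r = 39.964°, D_min = 138.500°, rainbow angle = 41.500°.
At 617 nm (n = 1.332): cos²i = 0.25807 → i = 59.469°, r = 40.290°, D_min = 137.776°, rainbow angle = 42.224°.
Angular width = |41.500° − 42.224°| = 0.724°.

0.72°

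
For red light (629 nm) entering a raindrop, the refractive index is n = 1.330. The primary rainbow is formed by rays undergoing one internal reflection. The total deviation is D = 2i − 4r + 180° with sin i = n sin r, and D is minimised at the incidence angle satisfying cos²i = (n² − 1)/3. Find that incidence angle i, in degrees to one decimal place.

cos²i = (1.330² − 1)/3 = (1.76890 − 1)/3 = 0.25630.
cos i = 0.50626, so i = 59.585°.

59.6°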